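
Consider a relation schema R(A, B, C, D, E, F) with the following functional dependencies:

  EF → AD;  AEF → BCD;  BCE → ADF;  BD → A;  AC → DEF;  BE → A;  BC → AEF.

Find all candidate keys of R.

{A, C}, {B, C}, {E, F}

{A, C}⁺: AC→DEF adds D, E, F; AEF→BCD adds B → {A, B, C, D, E, F}. Minimal: {C}⁺ = {C}; {A}⁺ = {A} — none reach the full schema.
{B, C}⁺: BC→AEF adds A, E, F; EF→AD adds D → {A, B, C, D, E, F}. Minimal: {C}⁺ = {C}; {B}⁺ = {B} — none reach the full schema.
{E, F}⁺: EF→AD adds A, D; AEF→BCD adds B, C → {A, B, C, D, E, F}. Minimal: {F}⁺ = {F}; {E}⁺ = {E} — none reach the full schema.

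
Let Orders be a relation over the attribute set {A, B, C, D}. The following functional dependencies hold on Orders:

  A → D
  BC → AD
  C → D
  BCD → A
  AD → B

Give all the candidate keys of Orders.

AC; BC

Attribute C never appears on the right-hand side of any dependency, so C must belong to every candidate key.
{C}⁺ = {C, D}, which is not all of the schema, so we must add further attributes.
{A, C}⁺: A→D adds D; AD→B adds B → {A, B, C, D}. Minimal: {C}⁺ = {C, D}; {A}⁺ = {A, B, D} — none reach the full schema.
{B, C}⁺: BC→AD adds A, D → {A, B, C, D}. Minimal: {C}⁺ = {C, D}; {B}⁺ = {B} — none reach the full schema.
Any other superkey contains one of these as a subset, so there are no further candidate keys.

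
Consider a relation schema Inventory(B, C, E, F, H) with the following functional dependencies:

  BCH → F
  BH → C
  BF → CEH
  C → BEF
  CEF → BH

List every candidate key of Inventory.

(C); (B, F); (B, H)

{C}⁺: C→BEF adds B, E, F; CEF→BH adds H → {B, C, E, F, H}.
{B, F}⁺: BF→CEH adds C, E, H → {B, C, E, F, H}.
{B, H}⁺: BH→C adds C; C→BEF adds E, F → {B, C, E, F, H}.
Any other superkey contains one of these as a subset, so there are no further candidate keys.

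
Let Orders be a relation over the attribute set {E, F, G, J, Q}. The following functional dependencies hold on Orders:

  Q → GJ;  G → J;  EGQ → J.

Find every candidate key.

Attributes E, F, Q never appear on any right-hand side, so every candidate key must contain {E, F, Q}.
{E, F, Q}⁺ = {E, F, G, J, Q}, which is all of the schema, so {E, F, Q} is the only candidate key.

(E, F, Q)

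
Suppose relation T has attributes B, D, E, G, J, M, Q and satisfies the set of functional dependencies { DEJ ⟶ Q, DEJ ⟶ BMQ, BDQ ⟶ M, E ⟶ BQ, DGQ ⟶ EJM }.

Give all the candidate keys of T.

Attributes D, G never appear on any right-hand side, so every candidate key must contain {D, G}.
{D, G}⁺ = {D, G}, which is not all of the schema, so we must add further attributes.
{D, E, G}⁺: E→BQ adds B, Q; DGQ→EJM adds J, M → {B, D, E, G, J, M, Q}. Minimal: {E, G}⁺ = {B, E, G, Q}; {D, G}⁺ = {D, G}; {D, E}⁺ = {B, D, E, M, Q} — none reach the full schema.
{D, G, Q}⁺: DGQ→EJM adds E, J, M; DEJ→BMQ adds B → {B, D, E, G, J, M, Q}. Minimal: {G, Q}⁺ = {G, Q}; {D, Q}⁺ = {D, Q}; {D, G}⁺ = {D, G} — none reach the full schema.

{D, E, G}; {D, G, Q}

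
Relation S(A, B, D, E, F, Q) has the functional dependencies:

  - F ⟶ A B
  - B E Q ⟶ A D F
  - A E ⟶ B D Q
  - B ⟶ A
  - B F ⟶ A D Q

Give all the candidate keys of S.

Attribute E never appears on the right-hand side of any dependency, so E must belong to every candidate key.
{E}⁺ = {E}, which is not all of the schema, so we must add further attributes.
{A, E}⁺: AE→BDQ adds B, D, Q; BEQ→ADF adds F → {A, B, D, E, F, Q}. Minimal: {E}⁺ = {E}; {A}⁺ = {A} — none reach the full schema.
{B, E}⁺: B→A adds A; AE→BDQ adds D, Q; BEQ→ADF adds F → {A, B, D, E, F, Q}. Minimal: {E}⁺ = {E}; {B}⁺ = {A, B} — none reach the full schema.
{E, F}⁺: F→AB adds A, B; AE→BDQ adds D, Q → {A, B, D, E, F, Q}. Minimal: {F}⁺ = {A, B, D, F, Q}; {E}⁺ = {E} — none reach the full schema.
Any other superkey contains one of these as a subset, so there are no further candidate keys.

AE, BE, EF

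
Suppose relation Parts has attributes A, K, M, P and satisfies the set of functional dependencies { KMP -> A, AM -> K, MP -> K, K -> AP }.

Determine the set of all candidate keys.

(A, M), (K, M), (M, P)

{A, M}⁺: AM→K adds K; K→AP adds P → {A, K, M, P}.
{K, M}⁺: K→AP adds A, P → {A, K, M, P}.
{M, P}⁺: MP→K adds K; K→AP adds A → {A, K, M, P}.
Any other superkey contains one of these as a subset, so there are no further candidate keys.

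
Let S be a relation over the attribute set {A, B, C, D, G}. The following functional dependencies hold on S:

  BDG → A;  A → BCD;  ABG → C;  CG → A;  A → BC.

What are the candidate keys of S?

Attribute G never appears on the right-hand side of any dependency, so G must belong to every candidate key.
{G}⁺ = {G}, which is not all of the schema, so we must add further attributes.
{A, G}⁺: A→BCD adds B, C, D → {A, B, C, D, G}. Minimal: {G}⁺ = {G}; {A}⁺ = {A, B, C, D} — none reach the full schema.
{C, G}⁺: CG→A adds A; A→BC adds B; A→BCD adds D → {A, B, C, D, G}. Minimal: {G}⁺ = {G}; {C}⁺ = {C} — none reach the full schema.
{B, D, G}⁺: BDG→A adds A; A→BCD adds C → {A, B, C, D, G}. Minimal: {D, G}⁺ = {D, G}; {B, G}⁺ = {B, G}; {B, D}⁺ = {B, D} — none reach the full schema.
Any other superkey contains one of these as a subset, so there are no further candidate keys.

(A, G), (C, G), (B, D, G)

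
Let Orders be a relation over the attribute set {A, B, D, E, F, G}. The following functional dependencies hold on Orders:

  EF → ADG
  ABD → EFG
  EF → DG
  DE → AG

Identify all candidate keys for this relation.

Attribute B never appears on the right-hand side of any dependency, so B must belong to every candidate key.
{B}⁺ = {B}, which is not all of the schema, so we must add further attributes.
{A, B, D}⁺: ABD→EFG adds E, F, G → {A, B, D, E, F, G}. Minimal: {B, D}⁺ = {B, D}; {A, D}⁺ = {A, D}; {A, B}⁺ = {A, B} — none reach the full schema.
{B, D, E}⁺: DE→AG adds A, G; ABD→EFG adds F → {A, B, D, E, F, G}. Minimal: {D, E}⁺ = {A, D, E, G}; {B, E}⁺ = {B, E}; {B, D}⁺ = {B, D} — none reach the full schema.
{B, E, F}⁺: EF→ADG adds A, D, G → {A, B, D, E, F, G}. Minimal: {E, F}⁺ = {A, D, E, F, G}; {B, F}⁺ = {B, F}; {B, E}⁺ = {B, E} — none reach the full schema.

{A, B, D}; {B, D, E}; {B, E, F}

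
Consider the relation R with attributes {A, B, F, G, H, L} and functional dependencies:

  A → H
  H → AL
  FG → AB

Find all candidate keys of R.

{F, G}⁺: FG→AB adds A, B; A→H adds H; H→AL adds L → {A, B, F, G, H, L}.

{F, G}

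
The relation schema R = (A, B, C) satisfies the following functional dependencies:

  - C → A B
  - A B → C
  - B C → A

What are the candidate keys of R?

{C}⁺: C→AB adds A, B → {A, B, C}.
{A, B}⁺: AB→C adds C → {A, B, C}. Minimal: {B}⁺ = {B}; {A}⁺ = {A} — none reach the full schema.

{C}; {A, B}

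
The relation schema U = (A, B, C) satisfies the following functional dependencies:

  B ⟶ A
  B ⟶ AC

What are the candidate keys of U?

(B)

Attribute B never appears on the right-hand side of any dependency, so B must belong to every candidate key.
{B}⁺ = {A, B, C}, which is all of the schema, so {B} is the only candidate key.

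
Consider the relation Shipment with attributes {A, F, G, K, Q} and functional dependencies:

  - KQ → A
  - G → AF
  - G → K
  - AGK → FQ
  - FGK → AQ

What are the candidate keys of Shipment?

Attribute G never appears on the right-hand side of any dependency, so G must belong to every candidate key.
{G}⁺ = {A, F, G, K, Q}, which is all of the schema, so {G} is the only candidate key.

(G)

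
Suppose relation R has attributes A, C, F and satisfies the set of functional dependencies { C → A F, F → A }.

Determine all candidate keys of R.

Attribute C never appears on the right-hand side of any dependency, so C must belong to every candidate key.
{C}⁺ = {A, C, F}, which is all of the schema, so {C} is the only candidate key.

C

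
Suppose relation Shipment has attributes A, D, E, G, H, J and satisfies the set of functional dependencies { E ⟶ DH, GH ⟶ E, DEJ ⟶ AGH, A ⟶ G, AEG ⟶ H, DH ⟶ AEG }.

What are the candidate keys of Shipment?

(E, J), (A, H, J), (D, H, J), (G, H, J)

Attribute J never appears on the right-hand side of any dependency, so J must belong to every candidate key.
{J}⁺ = {J}, which is not all of the schema, so we must add further attributes.
{E, J}⁺: E→DH adds D, H; DEJ→AGH adds A, G → {A, D, E, G, H, J}.
{A, H, J}⁺: A→G adds G; GH→E adds E; E→DH adds D → {A, D, E, G, H, J}.
{D, H, J}⁺: DH→AEG adds A, E, G → {A, D, E, G, H, J}.
{G, H, J}⁺: GH→E adds E; E→DH adds D; DEJ→AGH adds A → {A, D, E, G, H, J}.
Any other superkey contains one of these as a subset, so there are no further candidate keys.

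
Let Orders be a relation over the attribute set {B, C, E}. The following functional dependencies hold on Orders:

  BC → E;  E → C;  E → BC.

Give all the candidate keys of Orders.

{E}⁺: E→C adds C; E→BC adds B → {B, C, E}.
{B, C}⁺: BC→E adds E → {B, C, E}. Minimal: {C}⁺ = {C}; {B}⁺ = {B} — none reach the full schema.
Any other superkey contains one of these as a subset, so there are no further candidate keys.

{E}, {B, C}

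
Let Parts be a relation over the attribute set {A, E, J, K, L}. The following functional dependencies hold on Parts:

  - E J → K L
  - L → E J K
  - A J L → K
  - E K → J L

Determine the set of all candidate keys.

Attribute A never appears on the right-hand side of any dependency, so A must belong to every candidate key.
{A}⁺ = {A}, which is not all of the schema, so we must add further attributes.
{A, L}⁺: L→EJK adds E, J, K → {A, E, J, K, L}.
{A, E, J}⁺: EJ→KL adds K, L → {A, E, J, K, L}.
{A, E, K}⁺: EK→JL adds J, L → {A, E, J, K, L}.
Any other superkey contains one of these as a subset, so there are no further candidate keys.

AL; AEJ; AEK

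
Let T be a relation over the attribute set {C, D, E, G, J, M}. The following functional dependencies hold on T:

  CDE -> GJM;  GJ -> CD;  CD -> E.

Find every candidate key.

CD; GJ

{C, D}⁺: CD→E adds E; CDE→GJM adds G, J, M → {C, D, E, G, J, M}. Minimal: {D}⁺ = {D}; {C}⁺ = {C} — none reach the full schema.
{G, J}⁺: GJ→CD adds C, D; CD→E adds E; CDE→GJM adds M → {C, D, E, G, J, M}. Minimal: {J}⁺ = {J}; {G}⁺ = {G} — none reach the full schema.
Any other superkey contains one of these as a subset, so there are no further candidate keys.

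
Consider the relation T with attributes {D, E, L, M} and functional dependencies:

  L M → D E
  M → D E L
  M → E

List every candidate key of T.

(M)

Attribute M never appears on the right-hand side of any dependency, so M must belong to every candidate key.
{M}⁺ = {D, E, L, M}, which is all of the schema, so {M} is the only candidate key.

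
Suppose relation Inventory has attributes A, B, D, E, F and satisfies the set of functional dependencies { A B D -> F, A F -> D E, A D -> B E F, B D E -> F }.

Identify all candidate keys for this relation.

{A, D}; {A, F}

Attribute A never appears on the right-hand side of any dependency, so A must belong to every candidate key.
{A}⁺ = {A}, which is not all of the schema, so we must add further attributes.
{A, D}⁺: AD→BEF adds B, E, F → {A, B, D, E, F}. Minimal: {D}⁺ = {D}; {A}⁺ = {A} — none reach the full schema.
{A, F}⁺: AF→DE adds D, E; AD→BEF adds B → {A, B, D, E, F}. Minimal: {F}⁺ = {F}; {A}⁺ = {A} — none reach the full schema.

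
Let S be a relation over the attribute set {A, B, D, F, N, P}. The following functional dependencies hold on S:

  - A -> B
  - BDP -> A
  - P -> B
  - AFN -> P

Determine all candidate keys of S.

Attributes D, F, N never appear on any right-hand side, so every candidate key must contain {D, F, N}.
{D, F, N}⁺ = {D, F, N}, which is not all of the schema, so we must add further attributes.
{A, D, F, N}⁺: A→B adds B; AFN→P adds P → {A, B, D, F, N, P}. Minimal: {D, F, N}⁺ = {D, F, N}; {A, F, N}⁺ = {A, B, F, N, P}; {A, D, N}⁺ = {A, B, D, N}; … — none reach the full schema.
{D, F, N, P}⁺: P→B adds B; BDP→A adds A → {A, B, D, F, N, P}. Minimal: {F, N, P}⁺ = {B, F, N, P}; {D, N, P}⁺ = {A, B, D, N, P}; {D, F, P}⁺ = {A, B, D, F, P}; … — none reach the full schema.
Any other superkey contains one of these as a subset, so there are no further candidate keys.

{A, D, F, N}, {D, F, N, P}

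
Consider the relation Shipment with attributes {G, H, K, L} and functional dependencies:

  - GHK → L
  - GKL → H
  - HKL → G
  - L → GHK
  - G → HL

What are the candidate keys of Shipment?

{G}⁺: G→HL adds H, L; L→GHK adds K → {G, H, K, L}.
{L}⁺: L→GHK adds G, H, K → {G, H, K, L}.

{G}, {L}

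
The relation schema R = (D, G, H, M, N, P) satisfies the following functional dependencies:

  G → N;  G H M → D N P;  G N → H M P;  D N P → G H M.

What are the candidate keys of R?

{G}; {D, N, P}

{G}⁺: G→N adds N; GN→HMP adds H, M, P; GHM→DNP adds D → {D, G, H, M, N, P}.
{D, N, P}⁺: DNP→GHM adds G, H, M → {D, G, H, M, N, P}. Minimal: {N, P}⁺ = {N, P}; {D, P}⁺ = {D, P}; {D, N}⁺ = {D, N} — none reach the full schema.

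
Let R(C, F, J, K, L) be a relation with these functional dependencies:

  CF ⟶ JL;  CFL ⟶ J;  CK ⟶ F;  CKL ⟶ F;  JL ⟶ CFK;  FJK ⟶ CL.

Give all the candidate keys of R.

CF, CK, JL, FJK

{C, F}⁺: CF→JL adds J, L; JL→CFK adds K → {C, F, J, K, L}. Minimal: {F}⁺ = {F}; {C}⁺ = {C} — none reach the full schema.
{C, K}⁺: CK→F adds F; CF→JL adds J, L → {C, F, J, K, L}. Minimal: {K}⁺ = {K}; {C}⁺ = {C} — none reach the full schema.
{J, L}⁺: JL→CFK adds C, F, K → {C, F, J, K, L}. Minimal: {L}⁺ = {L}; {J}⁺ = {J} — none reach the full schema.
{F, J, K}⁺: FJK→CL adds C, L → {C, F, J, K, L}. Minimal: {J, K}⁺ = {J, K}; {F, K}⁺ = {F, K}; {F, J}⁺ = {F, J} — none reach the full schema.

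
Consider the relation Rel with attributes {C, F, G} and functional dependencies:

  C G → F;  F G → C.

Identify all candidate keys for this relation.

{C, G}; {F, G}

Attribute G never appears on the right-hand side of any dependency, so G must belong to every candidate key.
{G}⁺ = {G}, which is not all of the schema, so we must add further attributes.
{C, G}⁺: CG→F adds F → {C, F, G}.
{F, G}⁺: FG→C adds C → {C, F, G}.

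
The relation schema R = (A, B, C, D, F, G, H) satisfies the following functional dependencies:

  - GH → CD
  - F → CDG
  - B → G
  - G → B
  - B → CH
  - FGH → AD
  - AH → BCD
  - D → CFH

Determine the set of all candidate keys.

(B), (D), (F), (G), (A, H)

{B}⁺: B→G adds G; B→CH adds C, H; GH→CD adds D; D→CFH adds F; FGH→AD adds A → {A, B, C, D, F, G, H}.
{D}⁺: D→CFH adds C, F, H; F→CDG adds G; G→B adds B; FGH→AD adds A → {A, B, C, D, F, G, H}.
{F}⁺: F→CDG adds C, D, G; G→B adds B; B→CH adds H; FGH→AD adds A → {A, B, C, D, F, G, H}.
{G}⁺: G→B adds B; B→CH adds C, H; GH→CD adds D; D→CFH adds F; FGH→AD adds A → {A, B, C, D, F, G, H}.
{A, H}⁺: AH→BCD adds B, C, D; D→CFH adds F; F→CDG adds G → {A, B, C, D, F, G, H}.
Any other superkey contains one of these as a subset, so there are no further candidate keys.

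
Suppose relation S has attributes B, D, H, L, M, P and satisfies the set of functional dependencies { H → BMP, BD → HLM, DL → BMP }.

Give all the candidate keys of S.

BD; DH; DL

Attribute D never appears on the right-hand side of any dependency, so D must belong to every candidate key.
{D}⁺ = {D}, which is not all of the schema, so we must add further attributes.
{B, D}⁺: BD→HLM adds H, L, M; DL→BMP adds P → {B, D, H, L, M, P}. Minimal: {D}⁺ = {D}; {B}⁺ = {B} — none reach the full schema.
{D, H}⁺: H→BMP adds B, M, P; BD→HLM adds L → {B, D, H, L, M, P}. Minimal: {H}⁺ = {B, H, M, P}; {D}⁺ = {D} — none reach the full schema.
{D, L}⁺: DL→BMP adds B, M, P; BD→HLM adds H → {B, D, H, L, M, P}. Minimal: {L}⁺ = {L}; {D}⁺ = {D} — none reach the full schema.
Any other superkey contains one of these as a subset, so there are no further candidate keys.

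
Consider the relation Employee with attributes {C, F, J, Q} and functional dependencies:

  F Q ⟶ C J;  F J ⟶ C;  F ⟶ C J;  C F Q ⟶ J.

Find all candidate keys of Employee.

Attributes F, Q never appear on any right-hand side, so every candidate key must contain {F, Q}.
{F, Q}⁺ = {C, F, J, Q}, which is all of the schema, so {F, Q} is the only candidate key.

FQ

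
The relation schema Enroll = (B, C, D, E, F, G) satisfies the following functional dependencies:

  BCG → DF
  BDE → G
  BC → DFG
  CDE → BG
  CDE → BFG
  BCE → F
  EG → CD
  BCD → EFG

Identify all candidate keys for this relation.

{B, C}; {E, G}; {B, D, E}; {C, D, E}

{B, C}⁺: BC→DFG adds D, F, G; BCD→EFG adds E → {B, C, D, E, F, G}. Minimal: {C}⁺ = {C}; {B}⁺ = {B} — none reach the full schema.
{E, G}⁺: EG→CD adds C, D; CDE→BG adds B; CDE→BFG adds F → {B, C, D, E, F, G}. Minimal: {G}⁺ = {G}; {E}⁺ = {E} — none reach the full schema.
{B, D, E}⁺: BDE→G adds G; EG→CD adds C; BCD→EFG adds F → {B, C, D, E, F, G}. Minimal: {D, E}⁺ = {D, E}; {B, E}⁺ = {B, E}; {B, D}⁺ = {B, D} — none reach the full schema.
{C, D, E}⁺: CDE→BG adds B, G; CDE→BFG adds F → {B, C, D, E, F, G}. Minimal: {D, E}⁺ = {D, E}; {C, E}⁺ = {C, E}; {C, D}⁺ = {C, D} — none reach the full schema.
Any other superkey contains one of these as a subset, so there are no further candidate keys.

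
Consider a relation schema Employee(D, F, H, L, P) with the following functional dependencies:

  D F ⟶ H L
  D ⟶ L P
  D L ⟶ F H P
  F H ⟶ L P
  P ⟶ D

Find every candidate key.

{D}⁺: D→LP adds L, P; DL→FHP adds F, H → {D, F, H, L, P}.
{P}⁺: P→D adds D; D→LP adds L; DL→FHP adds F, H → {D, F, H, L, P}.
{F, H}⁺: FH→LP adds L, P; P→D adds D → {D, F, H, L, P}. Minimal: {H}⁺ = {H}; {F}⁺ = {F} — none reach the full schema.

{D}, {P}, {F, H}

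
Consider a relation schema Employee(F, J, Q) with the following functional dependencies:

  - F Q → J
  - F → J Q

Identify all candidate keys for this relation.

{F}

Attribute F never appears on the right-hand side of any dependency, so F must belong to every candidate key.
{F}⁺ = {F, J, Q}, which is all of the schema, so {F} is the only candidate key.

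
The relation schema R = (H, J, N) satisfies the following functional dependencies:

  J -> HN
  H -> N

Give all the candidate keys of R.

{J}

Attribute J never appears on the right-hand side of any dependency, so J must belong to every candidate key.
{J}⁺ = {H, J, N}, which is all of the schema, so {J} is the only candidate key.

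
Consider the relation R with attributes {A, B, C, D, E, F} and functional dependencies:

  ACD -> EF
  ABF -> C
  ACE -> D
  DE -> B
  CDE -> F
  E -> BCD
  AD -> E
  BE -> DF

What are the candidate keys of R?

Attribute A never appears on the right-hand side of any dependency, so A must belong to every candidate key.
{A}⁺ = {A}, which is not all of the schema, so we must add further attributes.
{A, D}⁺: AD→E adds E; DE→B adds B; E→BCD adds C; BE→DF adds F → {A, B, C, D, E, F}. Minimal: {D}⁺ = {D}; {A}⁺ = {A} — none reach the full schema.
{A, E}⁺: E→BCD adds B, C, D; BE→DF adds F → {A, B, C, D, E, F}. Minimal: {E}⁺ = {B, C, D, E, F}; {A}⁺ = {A} — none reach the full schema.

{A, D}, {A, E}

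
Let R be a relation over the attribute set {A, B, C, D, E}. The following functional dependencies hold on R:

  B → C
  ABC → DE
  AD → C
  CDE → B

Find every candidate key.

(A, B); (A, D, E)

Attribute A never appears on the right-hand side of any dependency, so A must belong to every candidate key.
{A}⁺ = {A}, which is not all of the schema, so we must add further attributes.
{A, B}⁺: B→C adds C; ABC→DE adds D, E → {A, B, C, D, E}. Minimal: {B}⁺ = {B, C}; {A}⁺ = {A} — none reach the full schema.
{A, D, E}⁺: AD→C adds C; CDE→B adds B → {A, B, C, D, E}. Minimal: {D, E}⁺ = {D, E}; {A, E}⁺ = {A, E}; {A, D}⁺ = {A, C, D} — none reach the full schema.
Any other superkey contains one of these as a subset, so there are no further candidate keys.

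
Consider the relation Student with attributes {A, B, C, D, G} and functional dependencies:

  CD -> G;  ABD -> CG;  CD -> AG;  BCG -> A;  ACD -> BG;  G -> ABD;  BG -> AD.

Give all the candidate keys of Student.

{G}⁺: G→ABD adds A, B, D; ABD→CG adds C → {A, B, C, D, G}.
{C, D}⁺: CD→G adds G; CD→AG adds A; ACD→BG adds B → {A, B, C, D, G}. Minimal: {D}⁺ = {D}; {C}⁺ = {C} — none reach the full schema.
{A, B, D}⁺: ABD→CG adds C, G → {A, B, C, D, G}. Minimal: {B, D}⁺ = {B, D}; {A, D}⁺ = {A, D}; {A, B}⁺ = {A, B} — none reach the full schema.
Any other superkey contains one of these as a subset, so there are no further candidate keys.

G, CD, ABD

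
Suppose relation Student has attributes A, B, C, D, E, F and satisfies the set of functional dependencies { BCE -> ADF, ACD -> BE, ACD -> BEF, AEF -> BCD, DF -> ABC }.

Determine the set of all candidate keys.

{D, F}⁺: DF→ABC adds A, B, C; ACD→BE adds E → {A, B, C, D, E, F}. Minimal: {F}⁺ = {F}; {D}⁺ = {D} — none reach the full schema.
{A, C, D}⁺: ACD→BE adds B, E; ACD→BEF adds F → {A, B, C, D, E, F}. Minimal: {C, D}⁺ = {C, D}; {A, D}⁺ = {A, D}; {A, C}⁺ = {A, C} — none reach the full schema.
{A, E, F}⁺: AEF→BCD adds B, C, D → {A, B, C, D, E, F}. Minimal: {E, F}⁺ = {E, F}; {A, F}⁺ = {A, F}; {A, E}⁺ = {A, E} — none reach the full schema.
{B, C, E}⁺: BCE→ADF adds A, D, F → {A, B, C, D, E, F}. Minimal: {C, E}⁺ = {C, E}; {B, E}⁺ = {B, E}; {B, C}⁺ = {B, C} — none reach the full schema.
Any other superkey contains one of these as a subset, so there are no further candidate keys.

{D, F}; {A, C, D}; {A, E, F}; {B, C, E}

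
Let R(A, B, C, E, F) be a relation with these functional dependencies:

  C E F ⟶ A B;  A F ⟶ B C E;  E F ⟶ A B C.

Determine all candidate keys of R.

AF; EF

{A, F}⁺: AF→BCE adds B, C, E → {A, B, C, E, F}.
{E, F}⁺: EF→ABC adds A, B, C → {A, B, C, E, F}.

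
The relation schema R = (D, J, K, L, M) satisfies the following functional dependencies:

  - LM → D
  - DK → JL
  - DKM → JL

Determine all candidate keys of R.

DKM, KLM

Attributes K, M never appear on any right-hand side, so every candidate key must contain {K, M}.
{K, M}⁺ = {K, M}, which is not all of the schema, so we must add further attributes.
{D, K, M}⁺: DK→JL adds J, L → {D, J, K, L, M}. Minimal: {K, M}⁺ = {K, M}; {D, M}⁺ = {D, M}; {D, K}⁺ = {D, J, K, L} — none reach the full schema.
{K, L, M}⁺: LM→D adds D; DK→JL adds J → {D, J, K, L, M}. Minimal: {L, M}⁺ = {D, L, M}; {K, M}⁺ = {K, M}; {K, L}⁺ = {K, L} — none reach the full schema.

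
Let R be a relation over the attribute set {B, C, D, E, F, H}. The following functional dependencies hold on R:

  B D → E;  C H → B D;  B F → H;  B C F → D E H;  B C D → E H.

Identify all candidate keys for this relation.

{B, C, F}, {C, F, H}

Attributes C, F never appear on any right-hand side, so every candidate key must contain {C, F}.
{C, F}⁺ = {C, F}, which is not all of the schema, so we must add further attributes.
{B, C, F}⁺: BF→H adds H; BCF→DEH adds D, E → {B, C, D, E, F, H}.
{C, F, H}⁺: CH→BD adds B, D; BCF→DEH adds E → {B, C, D, E, F, H}.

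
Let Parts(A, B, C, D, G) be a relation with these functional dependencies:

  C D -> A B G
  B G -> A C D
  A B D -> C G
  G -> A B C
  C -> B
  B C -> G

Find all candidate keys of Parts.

{C}⁺: C→B adds B; BC→G adds G; BG→ACD adds A, D → {A, B, C, D, G}.
{G}⁺: G→ABC adds A, B, C; BG→ACD adds D → {A, B, C, D, G}.
{A, B, D}⁺: ABD→CG adds C, G → {A, B, C, D, G}. Minimal: {B, D}⁺ = {B, D}; {A, D}⁺ = {A, D}; {A, B}⁺ = {A, B} — none reach the full schema.

{C}; {G}; {A, B, D}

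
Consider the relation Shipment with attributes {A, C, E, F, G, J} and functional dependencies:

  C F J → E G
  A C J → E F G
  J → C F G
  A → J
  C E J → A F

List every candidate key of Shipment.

A, J

{A}⁺: A→J adds J; J→CFG adds C, F, G; CFJ→EG adds E → {A, C, E, F, G, J}.
{J}⁺: J→CFG adds C, F, G; CFJ→EG adds E; CEJ→AF adds A → {A, C, E, F, G, J}.
Any other superkey contains one of these as a subset, so there are no further candidate keys.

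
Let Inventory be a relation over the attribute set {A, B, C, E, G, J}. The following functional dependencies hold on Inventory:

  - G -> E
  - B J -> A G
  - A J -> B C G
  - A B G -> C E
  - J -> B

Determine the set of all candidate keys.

Attribute J never appears on the right-hand side of any dependency, so J must belong to every candidate key.
{J}⁺ = {A, B, C, E, G, J}, which is all of the schema, so {J} is the only candidate key.

J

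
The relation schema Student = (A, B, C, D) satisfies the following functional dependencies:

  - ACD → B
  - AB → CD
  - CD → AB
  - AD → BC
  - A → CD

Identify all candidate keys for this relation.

{A}⁺: A→CD adds C, D; ACD→B adds B → {A, B, C, D}.
{C, D}⁺: CD→AB adds A, B → {A, B, C, D}. Minimal: {D}⁺ = {D}; {C}⁺ = {C} — none reach the full schema.
Any other superkey contains one of these as a subset, so there are no further candidate keys.

{A}, {C, D}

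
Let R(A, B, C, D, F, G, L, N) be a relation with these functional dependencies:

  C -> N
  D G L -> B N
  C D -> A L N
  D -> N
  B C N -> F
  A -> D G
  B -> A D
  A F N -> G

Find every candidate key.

Attribute C never appears on the right-hand side of any dependency, so C must belong to every candidate key.
{C}⁺ = {C, N}, which is not all of the schema, so we must add further attributes.
{A, C}⁺: C→N adds N; A→DG adds D, G; CD→ALN adds L; DGL→BN adds B; BCN→F adds F → {A, B, C, D, F, G, L, N}. Minimal: {C}⁺ = {C, N}; {A}⁺ = {A, D, G, N} — none reach the full schema.
{B, C}⁺: C→N adds N; BCN→F adds F; B→AD adds A, D; AFN→G adds G; CD→ALN adds L → {A, B, C, D, F, G, L, N}. Minimal: {C}⁺ = {C, N}; {B}⁺ = {A, B, D, G, N} — none reach the full schema.
{C, D}⁺: C→N adds N; CD→ALN adds A, L; A→DG adds G; DGL→BN adds B; BCN→F adds F → {A, B, C, D, F, G, L, N}. Minimal: {D}⁺ = {D, N}; {C}⁺ = {C, N} — none reach the full schema.

(A, C), (B, C), (C, D)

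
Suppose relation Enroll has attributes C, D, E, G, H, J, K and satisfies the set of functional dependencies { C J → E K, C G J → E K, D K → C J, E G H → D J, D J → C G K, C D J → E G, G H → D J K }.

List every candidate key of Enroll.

Attribute H never appears on the right-hand side of any dependency, so H must belong to every candidate key.
{H}⁺ = {H}, which is not all of the schema, so we must add further attributes.
{G, H}⁺: GH→DJK adds D, J, K; DK→CJ adds C; CDJ→EG adds E → {C, D, E, G, H, J, K}. Minimal: {H}⁺ = {H}; {G}⁺ = {G} — none reach the full schema.
{D, H, J}⁺: DJ→CGK adds C, G, K; CDJ→EG adds E → {C, D, E, G, H, J, K}. Minimal: {H, J}⁺ = {H, J}; {D, J}⁺ = {C, D, E, G, J, K}; {D, H}⁺ = {D, H} — none reach the full schema.
{D, H, K}⁺: DK→CJ adds C, J; DJ→CGK adds G; CDJ→EG adds E → {C, D, E, G, H, J, K}. Minimal: {H, K}⁺ = {H, K}; {D, K}⁺ = {C, D, E, G, J, K}; {D, H}⁺ = {D, H} — none reach the full schema.
Any other superkey contains one of these as a subset, so there are no further candidate keys.

{G, H}, {D, H, J}, {D, H, K}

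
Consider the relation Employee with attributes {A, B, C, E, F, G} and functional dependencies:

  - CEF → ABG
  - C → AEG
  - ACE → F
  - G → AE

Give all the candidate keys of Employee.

Attribute C never appears on the right-hand side of any dependency, so C must belong to every candidate key.
{C}⁺ = {A, B, C, E, F, G}, which is all of the schema, so {C} is the only candidate key.

{C}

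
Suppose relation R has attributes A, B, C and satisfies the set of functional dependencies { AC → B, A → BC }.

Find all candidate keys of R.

(A)

Attribute A never appears on the right-hand side of any dependency, so A must belong to every candidate key.
{A}⁺ = {A, B, C}, which is all of the schema, so {A} is the only candidate key.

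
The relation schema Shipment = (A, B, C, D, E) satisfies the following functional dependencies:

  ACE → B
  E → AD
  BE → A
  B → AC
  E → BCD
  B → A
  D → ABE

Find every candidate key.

{D}, {E}

{D}⁺: D→ABE adds A, B, E; B→AC adds C → {A, B, C, D, E}.
{E}⁺: E→AD adds A, D; E→BCD adds B, C → {A, B, C, D, E}.
Any other superkey contains one of these as a subset, so there are no further candidate keys.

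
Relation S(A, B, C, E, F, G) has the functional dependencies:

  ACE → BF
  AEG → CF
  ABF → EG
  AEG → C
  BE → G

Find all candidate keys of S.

ABE, ABF, ACE, AEG

Attribute A never appears on the right-hand side of any dependency, so A must belong to every candidate key.
{A}⁺ = {A}, which is not all of the schema, so we must add further attributes.
{A, B, E}⁺: BE→G adds G; AEG→CF adds C, F → {A, B, C, E, F, G}.
{A, B, F}⁺: ABF→EG adds E, G; AEG→C adds C → {A, B, C, E, F, G}.
{A, C, E}⁺: ACE→BF adds B, F; ABF→EG adds G → {A, B, C, E, F, G}.
{A, E, G}⁺: AEG→CF adds C, F; ACE→BF adds B → {A, B, C, E, F, G}.
Any other superkey contains one of these as a subset, so there are no further candidate keys.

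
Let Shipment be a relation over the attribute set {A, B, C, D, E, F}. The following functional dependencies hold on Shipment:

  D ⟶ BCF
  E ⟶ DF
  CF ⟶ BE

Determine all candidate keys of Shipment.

Attribute A never appears on the right-hand side of any dependency, so A must belong to every candidate key.
{A}⁺ = {A}, which is not all of the schema, so we must add further attributes.
{A, D}⁺: D→BCF adds B, C, F; CF→BE adds E → {A, B, C, D, E, F}. Minimal: {D}⁺ = {B, C, D, E, F}; {A}⁺ = {A} — none reach the full schema.
{A, E}⁺: E→DF adds D, F; D→BCF adds B, C → {A, B, C, D, E, F}. Minimal: {E}⁺ = {B, C, D, E, F}; {A}⁺ = {A} — none reach the full schema.
{A, C, F}⁺: CF→BE adds B, E; E→DF adds D → {A, B, C, D, E, F}. Minimal: {C, F}⁺ = {B, C, D, E, F}; {A, F}⁺ = {A, F}; {A, C}⁺ = {A, C} — none reach the full schema.
Any other superkey contains one of these as a subset, so there are no further candidate keys.

{A, D}, {A, E}, {A, C, F}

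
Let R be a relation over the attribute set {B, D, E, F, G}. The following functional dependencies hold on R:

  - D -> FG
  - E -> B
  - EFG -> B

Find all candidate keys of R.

Attributes D, E never appear on any right-hand side, so every candidate key must contain {D, E}.
{D, E}⁺ = {B, D, E, F, G}, which is all of the schema, so {D, E} is the only candidate key.

(D, E)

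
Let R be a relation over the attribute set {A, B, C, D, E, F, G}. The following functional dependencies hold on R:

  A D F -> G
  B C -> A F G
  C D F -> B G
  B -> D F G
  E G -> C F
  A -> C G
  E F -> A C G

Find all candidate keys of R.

Attribute E never appears on the right-hand side of any dependency, so E must belong to every candidate key.
{E}⁺ = {E}, which is not all of the schema, so we must add further attributes.
{B, E}⁺: B→DFG adds D, F, G; EG→CF adds C; EF→ACG adds A → {A, B, C, D, E, F, G}. Minimal: {E}⁺ = {E}; {B}⁺ = {B, D, F, G} — none reach the full schema.
{A, D, E}⁺: A→CG adds C, G; EG→CF adds F; CDF→BG adds B → {A, B, C, D, E, F, G}. Minimal: {D, E}⁺ = {D, E}; {A, E}⁺ = {A, C, E, F, G}; {A, D}⁺ = {A, C, D, G} — none reach the full schema.
{D, E, F}⁺: EF→ACG adds A, C, G; CDF→BG adds B → {A, B, C, D, E, F, G}. Minimal: {E, F}⁺ = {A, C, E, F, G}; {D, F}⁺ = {D, F}; {D, E}⁺ = {D, E} — none reach the full schema.
{D, E, G}⁺: EG→CF adds C, F; EF→ACG adds A; CDF→BG adds B → {A, B, C, D, E, F, G}. Minimal: {E, G}⁺ = {A, C, E, F, G}; {D, G}⁺ = {D, G}; {D, E}⁺ = {D, E} — none reach the full schema.

(B, E), (A, D, E), (D, E, F), (D, E, G)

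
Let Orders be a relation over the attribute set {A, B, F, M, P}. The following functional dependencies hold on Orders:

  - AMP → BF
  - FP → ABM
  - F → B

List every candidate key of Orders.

{F, P}; {A, M, P}

{F, P}⁺: FP→ABM adds A, B, M → {A, B, F, M, P}. Minimal: {P}⁺ = {P}; {F}⁺ = {B, F} — none reach the full schema.
{A, M, P}⁺: AMP→BF adds B, F → {A, B, F, M, P}. Minimal: {M, P}⁺ = {M, P}; {A, P}⁺ = {A, P}; {A, M}⁺ = {A, M} — none reach the full schema.
Any other superkey contains one of these as a subset, so there are no further candidate keys.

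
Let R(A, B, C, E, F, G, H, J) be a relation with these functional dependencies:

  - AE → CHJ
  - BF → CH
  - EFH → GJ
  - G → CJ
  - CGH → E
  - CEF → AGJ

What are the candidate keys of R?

BEF, BFG

Attributes B, F never appear on any right-hand side, so every candidate key must contain {B, F}.
{B, F}⁺ = {B, C, F, H}, which is not all of the schema, so we must add further attributes.
{B, E, F}⁺: BF→CH adds C, H; EFH→GJ adds G, J; CEF→AGJ adds A → {A, B, C, E, F, G, H, J}.
{B, F, G}⁺: BF→CH adds C, H; G→CJ adds J; CGH→E adds E; CEF→AGJ adds A → {A, B, C, E, F, G, H, J}.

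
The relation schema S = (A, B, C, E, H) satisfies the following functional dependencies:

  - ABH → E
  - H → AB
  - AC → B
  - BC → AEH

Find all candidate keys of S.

(A, C); (B, C); (C, H)

{A, C}⁺: AC→B adds B; BC→AEH adds E, H → {A, B, C, E, H}. Minimal: {C}⁺ = {C}; {A}⁺ = {A} — none reach the full schema.
{B, C}⁺: BC→AEH adds A, E, H → {A, B, C, E, H}. Minimal: {C}⁺ = {C}; {B}⁺ = {B} — none reach the full schema.
{C, H}⁺: H→AB adds A, B; BC→AEH adds E → {A, B, C, E, H}. Minimal: {H}⁺ = {A, B, E, H}; {C}⁺ = {C} — none reach the full schema.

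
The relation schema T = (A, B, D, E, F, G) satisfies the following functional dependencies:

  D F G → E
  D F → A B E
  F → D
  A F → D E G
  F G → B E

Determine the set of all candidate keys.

{F}⁺: F→D adds D; DF→ABE adds A, B, E; AF→DEG adds G → {A, B, D, E, F, G}.

(F)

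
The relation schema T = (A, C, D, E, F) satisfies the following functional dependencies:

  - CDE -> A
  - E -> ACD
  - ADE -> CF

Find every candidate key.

E

Attribute E never appears on the right-hand side of any dependency, so E must belong to every candidate key.
{E}⁺ = {A, C, D, E, F}, which is all of the schema, so {E} is the only candidate key.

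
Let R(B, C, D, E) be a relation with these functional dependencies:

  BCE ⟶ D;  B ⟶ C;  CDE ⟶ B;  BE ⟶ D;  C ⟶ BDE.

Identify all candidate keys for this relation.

B, C

{B}⁺: B→C adds C; C→BDE adds D, E → {B, C, D, E}.
{C}⁺: C→BDE adds B, D, E → {B, C, D, E}.
Any other superkey contains one of these as a subset, so there are no further candidate keys.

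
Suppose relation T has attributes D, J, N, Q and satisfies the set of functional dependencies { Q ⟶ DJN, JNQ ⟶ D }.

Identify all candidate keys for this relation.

Attribute Q never appears on the right-hand side of any dependency, so Q must belong to every candidate key.
{Q}⁺ = {D, J, N, Q}, which is all of the schema, so {Q} is the only candidate key.

{Q}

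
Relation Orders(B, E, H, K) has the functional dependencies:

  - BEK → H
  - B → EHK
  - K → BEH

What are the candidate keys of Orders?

{B}⁺: B→EHK adds E, H, K → {B, E, H, K}.
{K}⁺: K→BEH adds B, E, H → {B, E, H, K}.

B, K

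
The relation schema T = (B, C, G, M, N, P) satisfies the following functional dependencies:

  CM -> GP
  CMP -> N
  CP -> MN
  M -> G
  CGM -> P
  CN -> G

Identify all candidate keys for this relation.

{B, C, M}, {B, C, P}

Attributes B, C never appear on any right-hand side, so every candidate key must contain {B, C}.
{B, C}⁺ = {B, C}, which is not all of the schema, so we must add further attributes.
{B, C, M}⁺: CM→GP adds G, P; CMP→N adds N → {B, C, G, M, N, P}. Minimal: {C, M}⁺ = {C, G, M, N, P}; {B, M}⁺ = {B, G, M}; {B, C}⁺ = {B, C} — none reach the full schema.
{B, C, P}⁺: CP→MN adds M, N; M→G adds G → {B, C, G, M, N, P}. Minimal: {C, P}⁺ = {C, G, M, N, P}; {B, P}⁺ = {B, P}; {B, C}⁺ = {B, C} — none reach the full schema.
Any other superkey contains one of these as a subset, so there are no further candidate keys.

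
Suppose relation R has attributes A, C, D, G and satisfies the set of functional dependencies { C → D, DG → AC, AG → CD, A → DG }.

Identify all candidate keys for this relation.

{A}, {C, G}, {D, G}

{A}⁺: A→DG adds D, G; DG→AC adds C → {A, C, D, G}.
{C, G}⁺: C→D adds D; DG→AC adds A → {A, C, D, G}. Minimal: {G}⁺ = {G}; {C}⁺ = {C, D} — none reach the full schema.
{D, G}⁺: DG→AC adds A, C → {A, C, D, G}. Minimal: {G}⁺ = {G}; {D}⁺ = {D} — none reach the full schema.
Any other superkey contains one of these as a subset, so there are no further candidate keys.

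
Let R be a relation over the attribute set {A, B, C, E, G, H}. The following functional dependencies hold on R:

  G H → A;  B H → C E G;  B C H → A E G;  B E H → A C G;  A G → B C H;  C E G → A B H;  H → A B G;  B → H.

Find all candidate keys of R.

B, H, AG, CEG

{B}⁺: B→H adds H; BH→CEG adds C, E, G; BCH→AEG adds A → {A, B, C, E, G, H}.
{H}⁺: H→ABG adds A, B, G; BH→CEG adds C, E → {A, B, C, E, G, H}.
{A, G}⁺: AG→BCH adds B, C, H; BH→CEG adds E → {A, B, C, E, G, H}. Minimal: {G}⁺ = {G}; {A}⁺ = {A} — none reach the full schema.
{C, E, G}⁺: CEG→ABH adds A, B, H → {A, B, C, E, G, H}. Minimal: {E, G}⁺ = {E, G}; {C, G}⁺ = {C, G}; {C, E}⁺ = {C, E} — none reach the full schema.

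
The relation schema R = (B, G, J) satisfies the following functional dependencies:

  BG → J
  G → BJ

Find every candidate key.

{G}

Attribute G never appears on the right-hand side of any dependency, so G must belong to every candidate key.
{G}⁺ = {B, G, J}, which is all of the schema, so {G} is the only candidate key.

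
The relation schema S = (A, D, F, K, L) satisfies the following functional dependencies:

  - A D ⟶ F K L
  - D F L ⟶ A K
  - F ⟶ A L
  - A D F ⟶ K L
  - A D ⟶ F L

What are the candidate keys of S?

{A, D}, {D, F}

Attribute D never appears on the right-hand side of any dependency, so D must belong to every candidate key.
{D}⁺ = {D}, which is not all of the schema, so we must add further attributes.
{A, D}⁺: AD→FKL adds F, K, L → {A, D, F, K, L}. Minimal: {D}⁺ = {D}; {A}⁺ = {A} — none reach the full schema.
{D, F}⁺: F→AL adds A, L; ADF→KL adds K → {A, D, F, K, L}. Minimal: {F}⁺ = {A, F, L}; {D}⁺ = {D} — none reach the full schema.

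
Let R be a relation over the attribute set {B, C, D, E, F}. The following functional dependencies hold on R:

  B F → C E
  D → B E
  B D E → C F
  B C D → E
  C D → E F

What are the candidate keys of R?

{D}

{D}⁺: D→BE adds B, E; BDE→CF adds C, F → {B, C, D, E, F}.
No other minimal superkey exists.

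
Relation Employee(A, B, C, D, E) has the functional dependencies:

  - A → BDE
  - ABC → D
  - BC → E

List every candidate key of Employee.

Attributes A, C never appear on any right-hand side, so every candidate key must contain {A, C}.
{A, C}⁺ = {A, B, C, D, E}, which is all of the schema, so {A, C} is the only candidate key.

(A, C)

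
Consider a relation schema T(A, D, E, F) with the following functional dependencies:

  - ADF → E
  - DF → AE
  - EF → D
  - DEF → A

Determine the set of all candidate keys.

Attribute F never appears on the right-hand side of any dependency, so F must belong to every candidate key.
{F}⁺ = {F}, which is not all of the schema, so we must add further attributes.
{D, F}⁺: DF→AE adds A, E → {A, D, E, F}.
{E, F}⁺: EF→D adds D; DEF→A adds A → {A, D, E, F}.

DF; EF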